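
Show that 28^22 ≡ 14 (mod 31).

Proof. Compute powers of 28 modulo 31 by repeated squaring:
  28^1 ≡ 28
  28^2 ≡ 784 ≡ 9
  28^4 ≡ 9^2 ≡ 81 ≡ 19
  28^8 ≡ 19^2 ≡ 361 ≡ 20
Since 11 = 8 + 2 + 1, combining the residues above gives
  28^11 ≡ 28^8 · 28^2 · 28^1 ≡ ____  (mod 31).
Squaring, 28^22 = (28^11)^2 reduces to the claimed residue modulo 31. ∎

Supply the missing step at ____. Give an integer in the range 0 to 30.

18

Multiply the listed residues: 20 · 9 · 28 = 180 → 5040.
Reducing modulo 31: 5040 = 162·31 + 18, so 28^11 ≡ 18.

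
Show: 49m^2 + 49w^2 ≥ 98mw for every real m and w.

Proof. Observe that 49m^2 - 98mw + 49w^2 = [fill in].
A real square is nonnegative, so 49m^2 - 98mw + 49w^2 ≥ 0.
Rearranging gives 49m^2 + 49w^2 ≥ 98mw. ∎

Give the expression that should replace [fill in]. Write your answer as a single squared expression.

The leading and trailing coefficients are 7^2 and 7^2, and 98 = 2·7·7, so the trinomial is (7m - 7w)^2.
Hence 49m^2 - 98mw + 49w^2 ≥ 0.

(7m - 7w)^2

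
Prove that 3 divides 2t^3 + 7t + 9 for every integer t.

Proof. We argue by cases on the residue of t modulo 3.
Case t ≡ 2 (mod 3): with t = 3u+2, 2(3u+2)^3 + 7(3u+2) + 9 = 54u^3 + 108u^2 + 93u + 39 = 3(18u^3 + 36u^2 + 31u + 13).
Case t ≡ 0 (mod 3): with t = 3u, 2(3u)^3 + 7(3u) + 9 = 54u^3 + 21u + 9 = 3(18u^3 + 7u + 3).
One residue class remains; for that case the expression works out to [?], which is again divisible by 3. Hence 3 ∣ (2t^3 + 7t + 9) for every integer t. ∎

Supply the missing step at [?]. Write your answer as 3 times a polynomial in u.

The residues treated are {2, 0}, so the missing case is t ≡ 1 (mod 3); write t = 3u+1.
Then 2(3u+1)^3 + 7(3u+1) + 9 = 54u^3 + 54u^2 + 39u + 18 = 3(18u^3 + 18u^2 + 13u + 6).

3(18u^3 + 18u^2 + 13u + 6)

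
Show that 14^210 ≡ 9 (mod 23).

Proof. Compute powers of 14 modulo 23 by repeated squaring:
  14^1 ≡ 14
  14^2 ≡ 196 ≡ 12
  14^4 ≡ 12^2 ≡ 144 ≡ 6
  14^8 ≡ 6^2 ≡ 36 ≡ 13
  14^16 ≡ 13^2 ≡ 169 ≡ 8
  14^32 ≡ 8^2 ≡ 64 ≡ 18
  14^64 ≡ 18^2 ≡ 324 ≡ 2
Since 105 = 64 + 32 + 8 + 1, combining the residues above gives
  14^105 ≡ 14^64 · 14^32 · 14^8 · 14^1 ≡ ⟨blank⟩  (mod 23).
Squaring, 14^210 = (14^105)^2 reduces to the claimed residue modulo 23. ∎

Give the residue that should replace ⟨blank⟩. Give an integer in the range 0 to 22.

Multiply the listed residues: 2 · 18 · 13 · 14 = 36 → 468 → 6552.
Reducing modulo 23: 6552 = 284·23 + 20, so 14^105 ≡ 20.

20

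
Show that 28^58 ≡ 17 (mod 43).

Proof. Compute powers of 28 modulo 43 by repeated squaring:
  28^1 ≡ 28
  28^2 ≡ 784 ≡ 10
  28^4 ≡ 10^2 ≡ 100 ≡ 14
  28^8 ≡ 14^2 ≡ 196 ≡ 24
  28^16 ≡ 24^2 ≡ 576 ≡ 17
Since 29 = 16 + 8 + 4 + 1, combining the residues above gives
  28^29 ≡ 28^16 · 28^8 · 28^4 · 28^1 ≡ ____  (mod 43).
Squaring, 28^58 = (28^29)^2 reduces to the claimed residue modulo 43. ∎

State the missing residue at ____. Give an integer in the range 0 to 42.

Multiply the listed residues: 17 · 24 · 14 · 28 = 408 → 5712 → 159936.
Reducing modulo 43: 159936 = 3719·43 + 19, so 28^29 ≡ 19.

19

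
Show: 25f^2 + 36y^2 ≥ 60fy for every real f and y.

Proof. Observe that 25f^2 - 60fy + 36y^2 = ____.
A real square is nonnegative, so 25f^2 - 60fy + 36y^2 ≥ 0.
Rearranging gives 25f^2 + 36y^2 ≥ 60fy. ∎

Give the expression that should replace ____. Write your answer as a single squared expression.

The leading and trailing coefficients are 5^2 and 6^2, and 60 = 2·5·6, so the trinomial is (5f - 6y)^2.
Hence 25f^2 - 60fy + 36y^2 ≥ 0.

(5f - 6y)^2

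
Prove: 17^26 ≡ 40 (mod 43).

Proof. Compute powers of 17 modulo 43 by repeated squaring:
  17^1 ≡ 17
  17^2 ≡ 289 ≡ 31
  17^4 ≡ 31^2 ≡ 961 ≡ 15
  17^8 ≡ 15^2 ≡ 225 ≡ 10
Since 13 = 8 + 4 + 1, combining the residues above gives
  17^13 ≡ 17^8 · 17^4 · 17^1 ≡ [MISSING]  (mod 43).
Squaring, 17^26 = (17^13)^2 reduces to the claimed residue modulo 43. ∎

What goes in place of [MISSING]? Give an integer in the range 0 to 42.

17^8 · 17^4 · 17^1 ≡ 10 · 15 · 17 = 2550.
2550 mod 43 = 13, so 17^13 ≡ 13 (mod 43).

13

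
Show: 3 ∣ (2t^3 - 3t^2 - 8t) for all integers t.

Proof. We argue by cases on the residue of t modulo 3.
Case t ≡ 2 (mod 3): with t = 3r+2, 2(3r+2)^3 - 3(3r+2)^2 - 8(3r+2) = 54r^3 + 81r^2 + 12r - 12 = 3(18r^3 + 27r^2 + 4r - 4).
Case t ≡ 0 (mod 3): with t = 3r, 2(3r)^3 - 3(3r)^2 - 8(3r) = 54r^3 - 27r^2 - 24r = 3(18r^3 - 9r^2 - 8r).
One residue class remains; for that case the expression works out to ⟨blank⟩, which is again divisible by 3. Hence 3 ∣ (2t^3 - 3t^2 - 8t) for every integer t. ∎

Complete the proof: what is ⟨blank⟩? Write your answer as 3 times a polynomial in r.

The residues treated are {2, 0}, so the missing case is t ≡ 1 (mod 3); write t = 3r+1.
Then 2(3r+1)^3 - 3(3r+1)^2 - 8(3r+1) = 54r^3 + 27r^2 - 24r - 9 = 3(18r^3 + 9r^2 - 8r - 3).

3(18r^3 + 9r^2 - 8r - 3)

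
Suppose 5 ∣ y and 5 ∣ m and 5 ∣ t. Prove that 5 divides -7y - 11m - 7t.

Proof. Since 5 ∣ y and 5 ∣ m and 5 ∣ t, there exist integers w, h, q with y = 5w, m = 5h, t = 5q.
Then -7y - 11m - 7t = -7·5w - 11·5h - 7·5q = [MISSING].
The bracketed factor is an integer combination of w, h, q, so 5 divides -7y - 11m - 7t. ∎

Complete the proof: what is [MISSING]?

5(-11h - 7q - 7w)

Each term has a factor of 5: -7·5w - 11·5h - 7·5q = 5·(-11h - 7q - 7w).
Since -11h - 7q - 7w is an integer, 5 ∣ (-7y - 11m - 7t).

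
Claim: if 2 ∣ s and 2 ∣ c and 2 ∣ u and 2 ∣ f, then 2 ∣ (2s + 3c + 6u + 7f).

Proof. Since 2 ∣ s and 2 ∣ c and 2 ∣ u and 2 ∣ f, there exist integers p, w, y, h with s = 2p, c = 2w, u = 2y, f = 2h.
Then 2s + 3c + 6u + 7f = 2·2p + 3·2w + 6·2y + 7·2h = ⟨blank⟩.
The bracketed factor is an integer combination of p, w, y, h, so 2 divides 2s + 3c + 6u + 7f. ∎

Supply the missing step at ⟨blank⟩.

Pull the common 2 out of every term: 2·2p + 3·2w + 6·2y + 7·2h = 2(7h + 2p + 3w + 6y).
7h + 2p + 3w + 6y is an integer, which exhibits the divisibility.

2(7h + 2p + 3w + 6y)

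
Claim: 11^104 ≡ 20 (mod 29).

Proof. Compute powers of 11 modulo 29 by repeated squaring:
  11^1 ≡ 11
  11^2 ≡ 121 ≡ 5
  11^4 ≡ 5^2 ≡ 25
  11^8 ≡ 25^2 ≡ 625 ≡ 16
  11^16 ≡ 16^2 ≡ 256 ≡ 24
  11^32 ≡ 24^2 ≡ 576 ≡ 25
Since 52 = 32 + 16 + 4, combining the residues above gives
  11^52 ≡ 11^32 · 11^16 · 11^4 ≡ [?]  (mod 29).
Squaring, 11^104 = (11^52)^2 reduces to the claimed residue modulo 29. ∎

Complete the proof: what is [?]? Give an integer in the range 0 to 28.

Multiply the listed residues: 25 · 24 · 25 = 600 → 15000.
Reducing modulo 29: 15000 = 517·29 + 7, so 11^52 ≡ 7.

7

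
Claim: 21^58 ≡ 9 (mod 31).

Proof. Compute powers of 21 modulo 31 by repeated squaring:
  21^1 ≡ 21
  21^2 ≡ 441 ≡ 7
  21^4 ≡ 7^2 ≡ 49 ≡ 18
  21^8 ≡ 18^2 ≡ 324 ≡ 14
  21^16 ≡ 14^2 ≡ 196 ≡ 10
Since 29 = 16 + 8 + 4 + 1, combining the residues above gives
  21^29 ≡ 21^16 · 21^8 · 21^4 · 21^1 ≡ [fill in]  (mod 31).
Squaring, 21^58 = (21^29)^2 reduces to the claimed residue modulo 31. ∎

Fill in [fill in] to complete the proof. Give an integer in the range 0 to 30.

3

Multiply the listed residues: 10 · 14 · 18 · 21 = 140 → 2520 → 52920.
Reducing modulo 31: 52920 = 1707·31 + 3, so 21^29 ≡ 3.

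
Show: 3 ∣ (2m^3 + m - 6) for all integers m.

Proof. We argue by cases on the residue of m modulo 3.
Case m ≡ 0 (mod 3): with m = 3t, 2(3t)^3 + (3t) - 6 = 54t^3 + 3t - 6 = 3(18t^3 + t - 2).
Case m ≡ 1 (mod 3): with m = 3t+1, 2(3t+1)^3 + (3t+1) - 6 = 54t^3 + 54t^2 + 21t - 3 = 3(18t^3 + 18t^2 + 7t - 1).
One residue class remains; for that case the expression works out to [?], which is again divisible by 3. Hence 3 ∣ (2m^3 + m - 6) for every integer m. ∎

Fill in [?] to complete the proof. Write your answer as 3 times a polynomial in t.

Only m ≡ 2 (mod 3) is unaccounted for. Put m = 3t+2:
2(3t+2)^3 + (3t+2) - 6 expands to 54t^3 + 108t^2 + 75t + 12,
and factoring out 3 leaves 3(18t^3 + 36t^2 + 25t + 4).

3(18t^3 + 36t^2 + 25t + 4)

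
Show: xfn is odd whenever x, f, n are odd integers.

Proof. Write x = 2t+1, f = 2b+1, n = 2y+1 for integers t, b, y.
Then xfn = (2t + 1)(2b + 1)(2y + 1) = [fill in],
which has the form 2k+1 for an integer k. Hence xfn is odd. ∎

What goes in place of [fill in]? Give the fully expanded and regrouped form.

2(4bty + 2bt + 2by + b + 2ty + t + y) + 1

Expanding: (2t + 1)(2b + 1)(2y + 1) = 8bty + 4bt + 4by + 2b + 4ty + 2t + 2y + 1.
Every term except the constant is even, so this is 2(4bty + 2bt + 2by + b + 2ty + t + y) + 1,
and 4bty + 2bt + 2by + b + 2ty + t + y ∈ ℤ gives the required form.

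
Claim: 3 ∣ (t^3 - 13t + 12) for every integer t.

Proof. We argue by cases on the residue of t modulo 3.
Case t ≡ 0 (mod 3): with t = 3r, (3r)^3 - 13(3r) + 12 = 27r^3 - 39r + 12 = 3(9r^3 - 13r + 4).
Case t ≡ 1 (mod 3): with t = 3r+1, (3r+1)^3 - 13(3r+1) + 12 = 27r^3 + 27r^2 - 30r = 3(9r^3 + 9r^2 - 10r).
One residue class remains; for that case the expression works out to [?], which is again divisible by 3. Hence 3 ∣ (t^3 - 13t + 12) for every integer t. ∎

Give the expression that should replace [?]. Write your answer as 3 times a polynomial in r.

The residues treated are {0, 1}, so the missing case is t ≡ 2 (mod 3); write t = 3r+2.
Then (3r+2)^3 - 13(3r+2) + 12 = 27r^3 + 54r^2 - 3r - 6 = 3(9r^3 + 18r^2 - r - 2).

3(9r^3 + 18r^2 - r - 2)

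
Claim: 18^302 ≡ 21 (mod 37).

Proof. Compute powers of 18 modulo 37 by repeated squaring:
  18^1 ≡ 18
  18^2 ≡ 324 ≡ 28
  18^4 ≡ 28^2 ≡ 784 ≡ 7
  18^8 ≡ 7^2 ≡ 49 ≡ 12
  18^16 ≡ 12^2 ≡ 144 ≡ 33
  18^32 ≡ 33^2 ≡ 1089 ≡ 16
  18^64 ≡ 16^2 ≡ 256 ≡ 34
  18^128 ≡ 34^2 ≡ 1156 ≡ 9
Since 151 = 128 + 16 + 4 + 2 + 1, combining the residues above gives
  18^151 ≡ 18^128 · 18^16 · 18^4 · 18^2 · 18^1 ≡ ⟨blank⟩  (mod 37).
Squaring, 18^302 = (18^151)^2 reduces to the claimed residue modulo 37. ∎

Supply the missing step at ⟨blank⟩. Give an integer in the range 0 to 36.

18^128 · 18^16 · 18^4 · 18^2 · 18^1 ≡ 9 · 33 · 7 · 28 · 18 = 1047816.
1047816 mod 37 = 13, so 18^151 ≡ 13 (mod 37).

13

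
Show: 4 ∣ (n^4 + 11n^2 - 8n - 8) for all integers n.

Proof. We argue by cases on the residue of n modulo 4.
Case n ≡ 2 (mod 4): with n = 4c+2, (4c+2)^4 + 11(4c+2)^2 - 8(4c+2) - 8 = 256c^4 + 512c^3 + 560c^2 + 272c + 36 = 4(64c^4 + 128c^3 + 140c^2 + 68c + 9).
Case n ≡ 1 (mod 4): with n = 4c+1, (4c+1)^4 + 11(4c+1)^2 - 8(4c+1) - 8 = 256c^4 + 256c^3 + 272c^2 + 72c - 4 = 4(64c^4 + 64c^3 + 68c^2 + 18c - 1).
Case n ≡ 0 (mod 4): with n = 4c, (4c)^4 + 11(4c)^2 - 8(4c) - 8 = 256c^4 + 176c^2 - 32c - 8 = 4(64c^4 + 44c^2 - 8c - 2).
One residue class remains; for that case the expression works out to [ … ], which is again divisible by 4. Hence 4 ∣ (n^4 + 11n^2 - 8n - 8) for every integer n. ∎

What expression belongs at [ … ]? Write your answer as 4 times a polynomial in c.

4(64c^4 + 192c^3 + 260c^2 + 166c + 37)

Only n ≡ 3 (mod 4) is unaccounted for. Put n = 4c+3:
(4c+3)^4 + 11(4c+3)^2 - 8(4c+3) - 8 expands to 256c^4 + 768c^3 + 1040c^2 + 664c + 148,
and factoring out 4 leaves 4(64c^4 + 192c^3 + 260c^2 + 166c + 37).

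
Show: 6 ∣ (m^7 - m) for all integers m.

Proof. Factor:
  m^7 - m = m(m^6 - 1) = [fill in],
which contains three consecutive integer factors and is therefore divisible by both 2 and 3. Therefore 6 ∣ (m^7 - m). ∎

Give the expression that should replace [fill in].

m^6 - 1 = (m^2 - 1)(m^4 + m^2 + 1), and m^2 - 1 = (m-1)(m+1).
So m(m^6 - 1) = (m - 1)m(m + 1)(m^4 + m^2 + 1).

(m - 1)m(m + 1)(m^4 + m^2 + 1)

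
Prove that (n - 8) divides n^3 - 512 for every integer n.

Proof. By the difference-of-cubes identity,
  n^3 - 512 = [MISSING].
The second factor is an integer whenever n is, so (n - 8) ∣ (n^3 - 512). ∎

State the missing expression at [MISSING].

Polynomial division of n^3 - 512 by n - 8 leaves remainder 0 and quotient n^2 + 8n + 64.
Hence n^3 - 512 = (n - 8)(n^2 + 8n + 64).

(n - 8)(n^2 + 8n + 64)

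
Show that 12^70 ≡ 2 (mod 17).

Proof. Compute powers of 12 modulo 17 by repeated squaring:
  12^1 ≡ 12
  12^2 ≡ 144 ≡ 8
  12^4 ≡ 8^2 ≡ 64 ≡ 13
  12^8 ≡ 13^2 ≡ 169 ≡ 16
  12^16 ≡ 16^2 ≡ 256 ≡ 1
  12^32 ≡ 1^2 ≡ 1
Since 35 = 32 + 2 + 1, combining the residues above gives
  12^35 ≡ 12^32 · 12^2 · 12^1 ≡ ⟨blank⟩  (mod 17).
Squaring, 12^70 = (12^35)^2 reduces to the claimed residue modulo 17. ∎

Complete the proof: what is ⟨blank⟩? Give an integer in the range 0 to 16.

11

12^32 · 12^2 · 12^1 ≡ 1 · 8 · 12 = 96.
96 mod 17 = 11, so 12^35 ≡ 11 (mod 17).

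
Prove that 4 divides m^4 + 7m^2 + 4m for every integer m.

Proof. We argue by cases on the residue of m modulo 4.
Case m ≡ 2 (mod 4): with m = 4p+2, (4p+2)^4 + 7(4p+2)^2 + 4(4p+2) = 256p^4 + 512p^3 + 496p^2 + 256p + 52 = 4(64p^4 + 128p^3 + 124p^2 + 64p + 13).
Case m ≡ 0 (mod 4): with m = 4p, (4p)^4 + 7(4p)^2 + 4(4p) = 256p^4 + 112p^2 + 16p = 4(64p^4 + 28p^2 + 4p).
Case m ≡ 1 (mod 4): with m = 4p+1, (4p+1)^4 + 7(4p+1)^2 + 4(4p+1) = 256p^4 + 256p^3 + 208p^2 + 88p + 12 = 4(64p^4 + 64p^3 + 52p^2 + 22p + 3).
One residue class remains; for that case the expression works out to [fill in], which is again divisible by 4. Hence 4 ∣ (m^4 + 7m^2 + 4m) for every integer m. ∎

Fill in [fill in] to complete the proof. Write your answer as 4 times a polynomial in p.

4(64p^4 + 192p^3 + 244p^2 + 154p + 39)

The residues treated are {2, 0, 1}, so the missing case is m ≡ 3 (mod 4); write m = 4p+3.
Then (4p+3)^4 + 7(4p+3)^2 + 4(4p+3) = 256p^4 + 768p^3 + 976p^2 + 616p + 156 = 4(64p^4 + 192p^3 + 244p^2 + 154p + 39).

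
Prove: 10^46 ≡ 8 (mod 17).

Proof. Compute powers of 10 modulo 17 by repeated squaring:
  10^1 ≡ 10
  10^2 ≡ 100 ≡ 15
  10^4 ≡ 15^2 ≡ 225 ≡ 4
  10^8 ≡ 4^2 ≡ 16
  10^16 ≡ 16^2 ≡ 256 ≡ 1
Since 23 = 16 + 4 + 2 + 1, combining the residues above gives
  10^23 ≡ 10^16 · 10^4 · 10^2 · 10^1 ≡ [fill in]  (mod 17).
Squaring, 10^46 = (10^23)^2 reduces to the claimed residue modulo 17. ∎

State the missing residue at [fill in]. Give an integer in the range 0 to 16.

10^16 · 10^4 · 10^2 · 10^1 ≡ 1 · 4 · 15 · 10 = 600.
600 mod 17 = 5, so 10^23 ≡ 5 (mod 17).

5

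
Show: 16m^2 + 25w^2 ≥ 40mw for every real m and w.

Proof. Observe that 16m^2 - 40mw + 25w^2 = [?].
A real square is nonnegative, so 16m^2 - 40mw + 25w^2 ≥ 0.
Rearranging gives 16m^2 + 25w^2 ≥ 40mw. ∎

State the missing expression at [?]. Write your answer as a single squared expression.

(4m - 5w)^2

The leading and trailing coefficients are 4^2 and 5^2, and 40 = 2·4·5, so the trinomial is (4m - 5w)^2.
Hence 16m^2 - 40mw + 25w^2 ≥ 0.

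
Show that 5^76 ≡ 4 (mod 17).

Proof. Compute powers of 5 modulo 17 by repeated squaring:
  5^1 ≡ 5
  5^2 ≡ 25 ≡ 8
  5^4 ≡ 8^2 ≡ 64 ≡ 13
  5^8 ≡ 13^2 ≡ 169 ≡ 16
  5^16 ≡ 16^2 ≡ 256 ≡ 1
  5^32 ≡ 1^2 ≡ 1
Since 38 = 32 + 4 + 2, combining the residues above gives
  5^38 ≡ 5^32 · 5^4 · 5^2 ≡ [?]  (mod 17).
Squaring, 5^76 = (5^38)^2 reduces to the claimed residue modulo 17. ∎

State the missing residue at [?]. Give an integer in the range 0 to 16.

5^32 · 5^4 · 5^2 ≡ 1 · 13 · 8 = 104.
104 mod 17 = 2, so 5^38 ≡ 2 (mod 17).

2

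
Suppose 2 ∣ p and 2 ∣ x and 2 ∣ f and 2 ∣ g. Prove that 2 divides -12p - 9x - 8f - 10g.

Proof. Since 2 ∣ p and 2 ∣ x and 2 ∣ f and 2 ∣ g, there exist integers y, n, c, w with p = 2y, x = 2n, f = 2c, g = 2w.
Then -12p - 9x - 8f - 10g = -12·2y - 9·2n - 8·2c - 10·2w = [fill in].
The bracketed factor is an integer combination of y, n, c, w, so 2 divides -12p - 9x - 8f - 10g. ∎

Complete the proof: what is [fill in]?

Each term has a factor of 2: -12·2y - 9·2n - 8·2c - 10·2w = 2·(-8c - 9n - 10w - 12y).
Since -8c - 9n - 10w - 12y is an integer, 2 ∣ (-12p - 9x - 8f - 10g).

2(-8c - 9n - 10w - 12y)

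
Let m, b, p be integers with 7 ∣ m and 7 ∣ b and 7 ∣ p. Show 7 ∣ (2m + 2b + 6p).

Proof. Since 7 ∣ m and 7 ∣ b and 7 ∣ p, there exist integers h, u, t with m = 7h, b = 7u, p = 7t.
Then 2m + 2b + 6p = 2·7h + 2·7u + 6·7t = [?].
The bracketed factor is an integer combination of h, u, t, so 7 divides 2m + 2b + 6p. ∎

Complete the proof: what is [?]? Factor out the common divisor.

Pull the common 7 out of every term: 2·7h + 2·7u + 6·7t = 7(2h + 6t + 2u).
2h + 6t + 2u is an integer, which exhibits the divisibility.

7(2h + 6t + 2u)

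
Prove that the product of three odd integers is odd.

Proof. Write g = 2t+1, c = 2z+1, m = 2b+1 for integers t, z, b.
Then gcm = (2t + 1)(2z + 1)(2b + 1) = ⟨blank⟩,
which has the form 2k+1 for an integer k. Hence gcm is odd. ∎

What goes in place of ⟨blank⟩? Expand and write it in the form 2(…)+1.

2(4btz + 2bt + 2bz + b + 2tz + t + z) + 1

(2t + 1)(2z + 1)(2b + 1) = 8btz + 4bt + 4bz + 2b + 4tz + 2t + 2z + 1
= 2(4btz + 2bt + 2bz + b + 2tz + t + z) + 1.
Since 4btz + 2bt + 2bz + b + 2tz + t + z is an integer, the product is of the form 2k+1 for an integer k.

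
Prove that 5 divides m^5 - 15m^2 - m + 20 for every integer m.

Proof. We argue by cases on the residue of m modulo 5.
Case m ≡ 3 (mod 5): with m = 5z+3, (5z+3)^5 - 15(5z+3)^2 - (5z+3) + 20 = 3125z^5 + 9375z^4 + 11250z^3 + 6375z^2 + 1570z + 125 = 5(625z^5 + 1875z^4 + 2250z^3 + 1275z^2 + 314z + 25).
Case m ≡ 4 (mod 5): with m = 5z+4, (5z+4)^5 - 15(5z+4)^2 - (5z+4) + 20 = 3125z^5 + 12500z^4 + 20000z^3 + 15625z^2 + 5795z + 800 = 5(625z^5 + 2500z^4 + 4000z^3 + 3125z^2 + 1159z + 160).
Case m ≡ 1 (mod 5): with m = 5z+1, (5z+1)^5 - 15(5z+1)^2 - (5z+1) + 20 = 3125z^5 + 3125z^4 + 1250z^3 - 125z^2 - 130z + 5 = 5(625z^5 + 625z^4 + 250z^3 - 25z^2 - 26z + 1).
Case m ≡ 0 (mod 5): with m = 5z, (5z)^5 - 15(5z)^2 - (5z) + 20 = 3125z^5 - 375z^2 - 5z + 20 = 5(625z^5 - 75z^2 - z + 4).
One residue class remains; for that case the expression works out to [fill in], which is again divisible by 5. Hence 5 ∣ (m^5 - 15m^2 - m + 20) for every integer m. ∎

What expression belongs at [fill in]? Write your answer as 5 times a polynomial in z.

Only m ≡ 2 (mod 5) is unaccounted for. Put m = 5z+2:
(5z+2)^5 - 15(5z+2)^2 - (5z+2) + 20 expands to 3125z^5 + 6250z^4 + 5000z^3 + 1625z^2 + 95z - 10,
and factoring out 5 leaves 5(625z^5 + 1250z^4 + 1000z^3 + 325z^2 + 19z - 2).

5(625z^5 + 1250z^4 + 1000z^3 + 325z^2 + 19z - 2)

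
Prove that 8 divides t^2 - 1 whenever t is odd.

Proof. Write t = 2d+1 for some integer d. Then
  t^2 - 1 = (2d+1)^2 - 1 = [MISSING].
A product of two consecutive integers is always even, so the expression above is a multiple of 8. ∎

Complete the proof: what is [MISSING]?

4d(d + 1)

(2d+1)^2 - 1 = 4d^2 + 4d + 1 - 1 = 4d^2 + 4d = 4d(d+1).
Since d and d+1 are consecutive, d(d+1) is even, and 4·(even) is a multiple of 8.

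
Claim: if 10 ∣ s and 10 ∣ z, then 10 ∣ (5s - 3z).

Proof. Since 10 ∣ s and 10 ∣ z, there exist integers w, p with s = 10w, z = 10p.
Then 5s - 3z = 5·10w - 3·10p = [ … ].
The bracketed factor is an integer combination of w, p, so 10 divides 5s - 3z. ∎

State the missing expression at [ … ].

Each term has a factor of 10: 5·10w - 3·10p = 10·(-3p + 5w).
Since -3p + 5w is an integer, 10 ∣ (5s - 3z).

10(-3p + 5w)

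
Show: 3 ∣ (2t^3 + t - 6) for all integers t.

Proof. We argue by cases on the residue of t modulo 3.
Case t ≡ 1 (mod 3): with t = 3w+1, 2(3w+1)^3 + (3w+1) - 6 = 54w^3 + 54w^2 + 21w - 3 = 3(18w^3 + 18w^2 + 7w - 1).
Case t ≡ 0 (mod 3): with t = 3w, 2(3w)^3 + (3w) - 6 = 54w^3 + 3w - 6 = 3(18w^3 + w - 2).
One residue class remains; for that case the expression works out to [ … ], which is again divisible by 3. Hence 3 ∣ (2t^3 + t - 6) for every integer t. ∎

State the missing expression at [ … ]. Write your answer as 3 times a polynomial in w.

3(18w^3 + 36w^2 + 25w + 4)

The residues treated are {1, 0}, so the missing case is t ≡ 2 (mod 3); write t = 3w+2.
Then 2(3w+2)^3 + (3w+2) - 6 = 54w^3 + 108w^2 + 75w + 12 = 3(18w^3 + 36w^2 + 25w + 4).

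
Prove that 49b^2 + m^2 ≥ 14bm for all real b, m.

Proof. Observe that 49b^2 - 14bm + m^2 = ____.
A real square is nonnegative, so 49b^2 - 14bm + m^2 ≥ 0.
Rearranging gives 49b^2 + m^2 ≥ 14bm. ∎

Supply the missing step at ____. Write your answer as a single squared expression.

(7b - m)^2

49b^2 - 14bm + m^2 is a perfect-square trinomial: the outer terms are (7b)^2 and (m)^2, and the cross term is -2·7b·m.
So 49b^2 - 14bm + m^2 = (7b - m)^2 ≥ 0.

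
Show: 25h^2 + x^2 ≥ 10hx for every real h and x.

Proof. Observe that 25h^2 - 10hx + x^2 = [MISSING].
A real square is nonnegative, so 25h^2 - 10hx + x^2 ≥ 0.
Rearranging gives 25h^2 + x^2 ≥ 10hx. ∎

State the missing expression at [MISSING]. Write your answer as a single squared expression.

25h^2 - 10hx + x^2 is a perfect-square trinomial: the outer terms are (5h)^2 and (x)^2, and the cross term is -2·5h·x.
So 25h^2 - 10hx + x^2 = (5h - x)^2 ≥ 0.

(5h - x)^2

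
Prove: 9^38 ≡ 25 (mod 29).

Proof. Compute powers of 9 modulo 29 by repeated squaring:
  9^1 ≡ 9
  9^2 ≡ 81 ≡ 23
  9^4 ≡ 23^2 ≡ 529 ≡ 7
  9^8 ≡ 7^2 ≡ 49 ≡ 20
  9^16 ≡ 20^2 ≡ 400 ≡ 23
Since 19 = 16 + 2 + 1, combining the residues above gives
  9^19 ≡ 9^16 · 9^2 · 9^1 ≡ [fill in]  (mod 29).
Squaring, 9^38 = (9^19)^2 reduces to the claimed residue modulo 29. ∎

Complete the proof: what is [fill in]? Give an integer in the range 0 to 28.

Multiply the listed residues: 23 · 23 · 9 = 529 → 4761.
Reducing modulo 29: 4761 = 164·29 + 5, so 9^19 ≡ 5.

5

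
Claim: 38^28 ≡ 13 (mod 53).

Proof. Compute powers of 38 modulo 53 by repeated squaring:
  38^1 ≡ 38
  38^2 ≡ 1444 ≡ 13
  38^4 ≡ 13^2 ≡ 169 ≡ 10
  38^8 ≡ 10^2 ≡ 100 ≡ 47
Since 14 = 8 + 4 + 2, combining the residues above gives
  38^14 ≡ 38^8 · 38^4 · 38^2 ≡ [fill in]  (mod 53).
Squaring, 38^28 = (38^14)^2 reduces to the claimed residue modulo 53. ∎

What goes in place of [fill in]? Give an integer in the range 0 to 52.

Multiply the listed residues: 47 · 10 · 13 = 470 → 6110.
Reducing modulo 53: 6110 = 115·53 + 15, so 38^14 ≡ 15.

15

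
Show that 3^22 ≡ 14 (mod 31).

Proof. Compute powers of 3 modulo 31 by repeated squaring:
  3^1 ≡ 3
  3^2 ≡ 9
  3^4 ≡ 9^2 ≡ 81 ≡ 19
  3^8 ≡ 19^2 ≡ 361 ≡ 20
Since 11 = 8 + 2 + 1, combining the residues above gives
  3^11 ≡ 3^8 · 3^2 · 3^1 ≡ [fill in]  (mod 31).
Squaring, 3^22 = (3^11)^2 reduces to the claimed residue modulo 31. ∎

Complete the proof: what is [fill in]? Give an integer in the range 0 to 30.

13

3^8 · 3^2 · 3^1 ≡ 20 · 9 · 3 = 540.
540 mod 31 = 13, so 3^11 ≡ 13 (mod 31).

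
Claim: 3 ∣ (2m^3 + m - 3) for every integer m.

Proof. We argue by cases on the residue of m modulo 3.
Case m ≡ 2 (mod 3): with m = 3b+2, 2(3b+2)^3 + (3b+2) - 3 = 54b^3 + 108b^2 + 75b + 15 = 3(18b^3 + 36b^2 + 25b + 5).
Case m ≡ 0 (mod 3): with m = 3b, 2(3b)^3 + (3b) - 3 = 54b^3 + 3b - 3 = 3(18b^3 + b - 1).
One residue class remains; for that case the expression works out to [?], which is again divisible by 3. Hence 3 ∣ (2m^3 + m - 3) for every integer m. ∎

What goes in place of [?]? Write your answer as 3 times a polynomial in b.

3(18b^3 + 18b^2 + 7b)

The residues treated are {2, 0}, so the missing case is m ≡ 1 (mod 3); write m = 3b+1.
Then 2(3b+1)^3 + (3b+1) - 3 = 54b^3 + 54b^2 + 21b = 3(18b^3 + 18b^2 + 7b).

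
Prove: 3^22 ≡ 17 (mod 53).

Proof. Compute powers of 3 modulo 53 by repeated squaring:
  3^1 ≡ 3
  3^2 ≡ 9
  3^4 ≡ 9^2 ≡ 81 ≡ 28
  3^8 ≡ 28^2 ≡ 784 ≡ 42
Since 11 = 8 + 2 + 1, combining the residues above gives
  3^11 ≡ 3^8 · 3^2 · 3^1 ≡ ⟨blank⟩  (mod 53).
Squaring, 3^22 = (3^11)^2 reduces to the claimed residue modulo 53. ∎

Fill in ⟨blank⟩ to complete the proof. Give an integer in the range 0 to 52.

21

Multiply the listed residues: 42 · 9 · 3 = 378 → 1134.
Reducing modulo 53: 1134 = 21·53 + 21, so 3^11 ≡ 21.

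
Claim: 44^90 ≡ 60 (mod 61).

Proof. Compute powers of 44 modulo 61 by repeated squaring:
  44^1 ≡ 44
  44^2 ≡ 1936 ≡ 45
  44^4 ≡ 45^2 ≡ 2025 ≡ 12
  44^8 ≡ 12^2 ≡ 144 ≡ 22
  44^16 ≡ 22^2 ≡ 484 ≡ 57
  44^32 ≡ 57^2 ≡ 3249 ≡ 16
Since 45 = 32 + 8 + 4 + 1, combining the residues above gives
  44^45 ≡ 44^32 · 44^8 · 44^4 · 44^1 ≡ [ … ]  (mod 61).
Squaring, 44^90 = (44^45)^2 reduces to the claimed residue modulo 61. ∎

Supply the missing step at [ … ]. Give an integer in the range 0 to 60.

Multiply the listed residues: 16 · 22 · 12 · 44 = 352 → 4224 → 185856.
Reducing modulo 61: 185856 = 3046·61 + 50, so 44^45 ≡ 50.

50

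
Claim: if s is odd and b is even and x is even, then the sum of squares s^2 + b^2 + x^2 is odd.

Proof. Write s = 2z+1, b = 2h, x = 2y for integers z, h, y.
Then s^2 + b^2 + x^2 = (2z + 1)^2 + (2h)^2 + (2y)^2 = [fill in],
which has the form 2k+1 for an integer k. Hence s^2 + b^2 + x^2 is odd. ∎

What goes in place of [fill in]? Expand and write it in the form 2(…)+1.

2(2h^2 + 2y^2 + 2z^2 + 2z) + 1

Expanding: (2z + 1)^2 + (2h)^2 + (2y)^2 = 4h^2 + 4y^2 + 4z^2 + 4z + 1.
Every term except the constant is even, so this is 2(2h^2 + 2y^2 + 2z^2 + 2z) + 1,
and 2h^2 + 2y^2 + 2z^2 + 2z ∈ ℤ gives the required form.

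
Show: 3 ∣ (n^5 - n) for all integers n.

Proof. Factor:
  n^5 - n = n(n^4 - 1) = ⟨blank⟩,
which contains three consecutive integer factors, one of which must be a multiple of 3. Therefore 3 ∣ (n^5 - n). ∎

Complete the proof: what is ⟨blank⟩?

n^4 - 1 = (n^2 - 1)(n^2 + 1), and n^2 - 1 = (n-1)(n+1).
So n(n^4 - 1) = (n - 1)n(n + 1)(n^2 + 1).

(n - 1)n(n + 1)(n^2 + 1)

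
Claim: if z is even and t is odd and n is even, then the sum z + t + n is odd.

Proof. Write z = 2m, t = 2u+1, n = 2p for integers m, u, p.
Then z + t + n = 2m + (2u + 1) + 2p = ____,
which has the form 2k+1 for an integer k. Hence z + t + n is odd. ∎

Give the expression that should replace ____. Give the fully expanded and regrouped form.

2(m + p + u) + 1

Expanding: 2m + (2u + 1) + 2p = 2m + 2p + 2u + 1.
Every term except the constant is even, so this is 2(m + p + u) + 1,
and m + p + u ∈ ℤ gives the required form.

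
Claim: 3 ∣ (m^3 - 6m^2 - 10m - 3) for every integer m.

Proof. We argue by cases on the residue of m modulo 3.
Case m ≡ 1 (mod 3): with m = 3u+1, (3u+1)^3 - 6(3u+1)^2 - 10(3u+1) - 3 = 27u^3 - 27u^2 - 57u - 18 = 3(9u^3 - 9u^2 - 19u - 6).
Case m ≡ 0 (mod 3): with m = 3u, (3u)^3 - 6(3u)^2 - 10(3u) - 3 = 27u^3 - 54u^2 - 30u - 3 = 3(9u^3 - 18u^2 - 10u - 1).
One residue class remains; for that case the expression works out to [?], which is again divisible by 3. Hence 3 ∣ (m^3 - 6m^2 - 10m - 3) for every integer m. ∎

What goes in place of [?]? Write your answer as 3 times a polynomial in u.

3(9u^3 - 22u - 13)

The residues treated are {1, 0}, so the missing case is m ≡ 2 (mod 3); write m = 3u+2.
Then (3u+2)^3 - 6(3u+2)^2 - 10(3u+2) - 3 = 27u^3 - 66u - 39 = 3(9u^3 - 22u - 13).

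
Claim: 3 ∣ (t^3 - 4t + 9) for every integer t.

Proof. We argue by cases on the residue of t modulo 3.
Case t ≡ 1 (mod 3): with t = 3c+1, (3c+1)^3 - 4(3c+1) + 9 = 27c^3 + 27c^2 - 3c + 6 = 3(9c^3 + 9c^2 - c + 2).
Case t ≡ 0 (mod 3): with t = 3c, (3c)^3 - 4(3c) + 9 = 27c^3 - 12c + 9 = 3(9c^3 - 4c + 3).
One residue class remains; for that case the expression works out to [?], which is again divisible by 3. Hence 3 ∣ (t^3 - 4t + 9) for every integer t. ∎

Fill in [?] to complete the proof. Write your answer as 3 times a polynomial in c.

Only t ≡ 2 (mod 3) is unaccounted for. Put t = 3c+2:
(3c+2)^3 - 4(3c+2) + 9 expands to 27c^3 + 54c^2 + 24c + 9,
and factoring out 3 leaves 3(9c^3 + 18c^2 + 8c + 3).

3(9c^3 + 18c^2 + 8c + 3)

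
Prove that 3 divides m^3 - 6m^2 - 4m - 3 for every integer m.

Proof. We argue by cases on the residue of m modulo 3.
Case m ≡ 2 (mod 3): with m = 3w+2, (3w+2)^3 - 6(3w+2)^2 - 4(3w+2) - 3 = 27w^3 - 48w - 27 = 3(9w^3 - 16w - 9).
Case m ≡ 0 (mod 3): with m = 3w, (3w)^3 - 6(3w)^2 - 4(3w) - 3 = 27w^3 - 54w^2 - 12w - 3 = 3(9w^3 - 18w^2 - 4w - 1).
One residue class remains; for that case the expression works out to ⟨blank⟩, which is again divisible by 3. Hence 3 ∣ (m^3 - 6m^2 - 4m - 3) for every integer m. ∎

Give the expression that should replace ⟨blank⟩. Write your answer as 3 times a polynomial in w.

3(9w^3 - 9w^2 - 13w - 4)

Only m ≡ 1 (mod 3) is unaccounted for. Put m = 3w+1:
(3w+1)^3 - 6(3w+1)^2 - 4(3w+1) - 3 expands to 27w^3 - 27w^2 - 39w - 12,
and factoring out 3 leaves 3(9w^3 - 9w^2 - 13w - 4).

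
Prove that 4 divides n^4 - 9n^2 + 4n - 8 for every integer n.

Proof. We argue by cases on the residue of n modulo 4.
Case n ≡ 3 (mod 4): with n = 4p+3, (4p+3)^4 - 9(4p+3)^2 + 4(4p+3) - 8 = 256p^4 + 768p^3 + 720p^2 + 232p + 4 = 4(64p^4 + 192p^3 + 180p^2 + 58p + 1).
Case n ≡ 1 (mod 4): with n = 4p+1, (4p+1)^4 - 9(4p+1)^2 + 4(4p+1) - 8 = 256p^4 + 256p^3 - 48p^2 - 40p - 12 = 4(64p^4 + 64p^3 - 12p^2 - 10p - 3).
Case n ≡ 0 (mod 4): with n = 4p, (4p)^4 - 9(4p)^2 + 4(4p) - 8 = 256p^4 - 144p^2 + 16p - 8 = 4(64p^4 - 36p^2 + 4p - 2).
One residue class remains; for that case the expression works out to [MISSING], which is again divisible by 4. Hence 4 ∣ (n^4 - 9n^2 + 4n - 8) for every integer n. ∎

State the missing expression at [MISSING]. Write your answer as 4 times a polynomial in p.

Only n ≡ 2 (mod 4) is unaccounted for. Put n = 4p+2:
(4p+2)^4 - 9(4p+2)^2 + 4(4p+2) - 8 expands to 256p^4 + 512p^3 + 240p^2 - 20,
and factoring out 4 leaves 4(64p^4 + 128p^3 + 60p^2 - 5).

4(64p^4 + 128p^3 + 60p^2 - 5)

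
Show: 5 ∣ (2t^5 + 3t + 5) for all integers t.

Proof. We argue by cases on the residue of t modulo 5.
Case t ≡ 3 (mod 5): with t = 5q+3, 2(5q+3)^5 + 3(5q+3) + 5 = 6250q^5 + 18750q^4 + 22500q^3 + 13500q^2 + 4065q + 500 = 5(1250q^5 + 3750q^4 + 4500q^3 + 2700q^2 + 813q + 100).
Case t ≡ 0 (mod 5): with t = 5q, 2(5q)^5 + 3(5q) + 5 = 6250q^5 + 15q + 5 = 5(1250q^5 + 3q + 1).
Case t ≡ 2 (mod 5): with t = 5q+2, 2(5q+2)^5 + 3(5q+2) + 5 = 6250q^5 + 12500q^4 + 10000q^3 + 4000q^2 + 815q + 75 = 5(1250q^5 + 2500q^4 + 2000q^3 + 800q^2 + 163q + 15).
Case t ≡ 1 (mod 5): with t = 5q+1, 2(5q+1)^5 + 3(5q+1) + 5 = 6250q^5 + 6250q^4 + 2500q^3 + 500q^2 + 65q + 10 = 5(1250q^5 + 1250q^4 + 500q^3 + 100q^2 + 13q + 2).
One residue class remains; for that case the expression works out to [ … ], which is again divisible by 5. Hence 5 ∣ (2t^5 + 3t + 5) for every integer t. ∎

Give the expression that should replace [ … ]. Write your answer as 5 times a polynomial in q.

5(1250q^5 + 5000q^4 + 8000q^3 + 6400q^2 + 2563q + 413)

The residues treated are {3, 0, 2, 1}, so the missing case is t ≡ 4 (mod 5); write t = 5q+4.
Then 2(5q+4)^5 + 3(5q+4) + 5 = 6250q^5 + 25000q^4 + 40000q^3 + 32000q^2 + 12815q + 2065 = 5(1250q^5 + 5000q^4 + 8000q^3 + 6400q^2 + 2563q + 413).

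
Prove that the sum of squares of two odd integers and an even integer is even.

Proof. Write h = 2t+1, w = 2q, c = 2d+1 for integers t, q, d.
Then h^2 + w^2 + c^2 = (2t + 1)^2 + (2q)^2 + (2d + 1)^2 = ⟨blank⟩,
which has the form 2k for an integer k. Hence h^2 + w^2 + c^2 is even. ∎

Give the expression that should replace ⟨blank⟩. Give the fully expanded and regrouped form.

2(2d^2 + 2d + 2q^2 + 2t^2 + 2t + 1)

Expanding: (2t + 1)^2 + (2q)^2 + (2d + 1)^2 = 4d^2 + 4d + 4q^2 + 4t^2 + 4t + 2.
Every term is even; pulling out the factor of 2 gives 2(2d^2 + 2d + 2q^2 + 2t^2 + 2t + 1).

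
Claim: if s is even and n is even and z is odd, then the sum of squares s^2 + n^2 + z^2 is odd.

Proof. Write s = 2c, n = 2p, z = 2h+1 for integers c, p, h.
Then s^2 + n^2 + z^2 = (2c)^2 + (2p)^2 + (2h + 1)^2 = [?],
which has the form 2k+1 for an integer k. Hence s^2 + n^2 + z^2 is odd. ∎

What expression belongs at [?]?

2(2c^2 + 2h^2 + 2h + 2p^2) + 1

Expanding: (2c)^2 + (2p)^2 + (2h + 1)^2 = 4c^2 + 4h^2 + 4h + 4p^2 + 1.
Every term except the constant is even, so this is 2(2c^2 + 2h^2 + 2h + 2p^2) + 1,
and 2c^2 + 2h^2 + 2h + 2p^2 ∈ ℤ gives the required form.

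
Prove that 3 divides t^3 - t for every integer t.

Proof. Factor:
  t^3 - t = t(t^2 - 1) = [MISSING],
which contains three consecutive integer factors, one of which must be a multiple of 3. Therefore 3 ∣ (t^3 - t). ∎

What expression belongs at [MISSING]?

(t - 1)t(t + 1)

t(t^2 - 1) = t(t - 1)(t + 1) = (t - 1)t(t + 1).
These three factors are consecutive integers, so their product is divisible by 3.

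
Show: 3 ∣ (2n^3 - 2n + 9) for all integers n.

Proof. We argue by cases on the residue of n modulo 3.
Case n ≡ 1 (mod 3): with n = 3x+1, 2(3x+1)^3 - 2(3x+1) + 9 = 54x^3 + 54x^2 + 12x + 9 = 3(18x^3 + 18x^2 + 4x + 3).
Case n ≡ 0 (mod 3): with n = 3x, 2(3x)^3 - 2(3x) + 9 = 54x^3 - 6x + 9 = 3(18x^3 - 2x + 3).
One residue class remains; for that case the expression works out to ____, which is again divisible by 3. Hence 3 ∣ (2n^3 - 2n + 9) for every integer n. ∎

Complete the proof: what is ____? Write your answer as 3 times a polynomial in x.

Only n ≡ 2 (mod 3) is unaccounted for. Put n = 3x+2:
2(3x+2)^3 - 2(3x+2) + 9 expands to 54x^3 + 108x^2 + 66x + 21,
and factoring out 3 leaves 3(18x^3 + 36x^2 + 22x + 7).

3(18x^3 + 36x^2 + 22x + 7)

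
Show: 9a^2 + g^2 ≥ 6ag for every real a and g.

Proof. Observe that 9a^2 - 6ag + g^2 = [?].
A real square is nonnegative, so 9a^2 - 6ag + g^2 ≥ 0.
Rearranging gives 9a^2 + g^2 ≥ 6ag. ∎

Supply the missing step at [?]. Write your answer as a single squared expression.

(3a - g)^2

The leading and trailing coefficients are 3^2 and 1^2, and 6 = 2·3·1, so the trinomial is (3a - g)^2.
Hence 9a^2 - 6ag + g^2 ≥ 0.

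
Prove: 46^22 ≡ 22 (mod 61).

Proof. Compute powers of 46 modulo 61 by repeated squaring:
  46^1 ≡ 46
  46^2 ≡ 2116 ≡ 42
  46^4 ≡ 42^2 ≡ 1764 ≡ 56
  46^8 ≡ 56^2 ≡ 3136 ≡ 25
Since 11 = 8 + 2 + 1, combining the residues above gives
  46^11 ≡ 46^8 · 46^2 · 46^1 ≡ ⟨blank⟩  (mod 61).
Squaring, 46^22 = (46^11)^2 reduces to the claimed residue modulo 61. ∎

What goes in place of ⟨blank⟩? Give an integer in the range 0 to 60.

49

Multiply the listed residues: 25 · 42 · 46 = 1050 → 48300.
Reducing modulo 61: 48300 = 791·61 + 49, so 46^11 ≡ 49.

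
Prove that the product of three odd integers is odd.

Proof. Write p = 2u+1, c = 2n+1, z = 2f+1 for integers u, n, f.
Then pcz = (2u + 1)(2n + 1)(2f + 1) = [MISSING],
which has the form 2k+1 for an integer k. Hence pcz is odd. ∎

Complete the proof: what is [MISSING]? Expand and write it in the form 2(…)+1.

Expanding: (2u + 1)(2n + 1)(2f + 1) = 8fnu + 4fn + 4fu + 2f + 4nu + 2n + 2u + 1.
Every term except the constant is even, so this is 2(4fnu + 2fn + 2fu + f + 2nu + n + u) + 1,
and 4fnu + 2fn + 2fu + f + 2nu + n + u ∈ ℤ gives the required form.

2(4fnu + 2fn + 2fu + f + 2nu + n + u) + 1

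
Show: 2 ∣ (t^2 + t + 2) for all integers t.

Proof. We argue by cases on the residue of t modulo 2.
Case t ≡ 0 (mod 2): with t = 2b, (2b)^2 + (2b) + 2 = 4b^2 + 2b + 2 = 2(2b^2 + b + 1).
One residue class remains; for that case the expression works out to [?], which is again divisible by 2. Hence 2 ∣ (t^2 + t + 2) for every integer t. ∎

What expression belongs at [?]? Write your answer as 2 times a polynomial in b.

The residues treated are {0}, so the missing case is t ≡ 1 (mod 2); write t = 2b+1.
Then (2b+1)^2 + (2b+1) + 2 = 4b^2 + 6b + 4 = 2(2b^2 + 3b + 2).

2(2b^2 + 3b + 2)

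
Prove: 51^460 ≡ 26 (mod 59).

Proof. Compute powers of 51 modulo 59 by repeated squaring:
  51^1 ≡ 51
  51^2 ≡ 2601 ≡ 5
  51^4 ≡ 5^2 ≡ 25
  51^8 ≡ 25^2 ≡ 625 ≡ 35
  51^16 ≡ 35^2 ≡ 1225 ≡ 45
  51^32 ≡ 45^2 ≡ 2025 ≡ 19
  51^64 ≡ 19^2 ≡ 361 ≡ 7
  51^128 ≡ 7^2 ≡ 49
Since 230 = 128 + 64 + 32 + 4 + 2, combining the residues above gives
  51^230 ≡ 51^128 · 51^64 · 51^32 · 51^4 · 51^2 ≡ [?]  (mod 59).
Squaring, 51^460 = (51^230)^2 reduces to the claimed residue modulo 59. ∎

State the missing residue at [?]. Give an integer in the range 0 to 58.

12

Multiply the listed residues: 49 · 7 · 19 · 25 · 5 = 343 → 6517 → 162925 → 814625.
Reducing modulo 59: 814625 = 13807·59 + 12, so 51^230 ≡ 12.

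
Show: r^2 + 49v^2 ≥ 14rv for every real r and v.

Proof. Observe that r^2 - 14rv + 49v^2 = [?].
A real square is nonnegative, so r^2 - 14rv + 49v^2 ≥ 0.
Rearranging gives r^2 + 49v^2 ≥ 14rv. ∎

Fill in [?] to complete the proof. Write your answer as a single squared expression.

(r - 7v)^2

The leading and trailing coefficients are 1^2 and 7^2, and 14 = 2·1·7, so the trinomial is (r - 7v)^2.
Hence r^2 - 14rv + 49v^2 ≥ 0.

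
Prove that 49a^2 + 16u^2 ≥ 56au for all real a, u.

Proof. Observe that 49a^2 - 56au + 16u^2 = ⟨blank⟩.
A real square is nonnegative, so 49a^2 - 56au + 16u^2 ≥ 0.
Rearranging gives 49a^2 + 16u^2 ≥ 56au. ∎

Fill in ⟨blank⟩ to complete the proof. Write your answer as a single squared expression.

49a^2 - 56au + 16u^2 is a perfect-square trinomial: the outer terms are (7a)^2 and (4u)^2, and the cross term is -2·7a·4u.
So 49a^2 - 56au + 16u^2 = (7a - 4u)^2 ≥ 0.

(7a - 4u)^2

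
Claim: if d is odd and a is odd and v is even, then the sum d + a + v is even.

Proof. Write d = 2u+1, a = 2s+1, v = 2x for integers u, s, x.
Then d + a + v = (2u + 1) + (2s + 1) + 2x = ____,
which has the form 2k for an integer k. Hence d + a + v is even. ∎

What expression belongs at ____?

(2u + 1) + (2s + 1) + 2x = 2s + 2u + 2x + 2
= 2(s + u + x + 1).
Since s + u + x + 1 is an integer, the sum is of the form 2k for an integer k.

2(s + u + x + 1)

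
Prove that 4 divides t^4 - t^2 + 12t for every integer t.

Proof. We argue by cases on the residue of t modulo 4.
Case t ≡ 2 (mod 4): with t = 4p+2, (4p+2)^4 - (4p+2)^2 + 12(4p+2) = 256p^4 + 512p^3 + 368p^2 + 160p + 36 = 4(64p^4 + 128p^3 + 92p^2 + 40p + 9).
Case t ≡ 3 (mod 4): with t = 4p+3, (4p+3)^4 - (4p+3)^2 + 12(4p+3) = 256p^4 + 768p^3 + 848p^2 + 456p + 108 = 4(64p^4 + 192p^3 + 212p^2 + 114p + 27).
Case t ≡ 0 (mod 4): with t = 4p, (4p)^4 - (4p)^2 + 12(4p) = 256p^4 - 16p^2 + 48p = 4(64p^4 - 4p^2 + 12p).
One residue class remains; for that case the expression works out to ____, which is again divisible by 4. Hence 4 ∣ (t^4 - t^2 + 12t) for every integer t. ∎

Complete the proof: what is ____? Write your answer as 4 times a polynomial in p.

Only t ≡ 1 (mod 4) is unaccounted for. Put t = 4p+1:
(4p+1)^4 - (4p+1)^2 + 12(4p+1) expands to 256p^4 + 256p^3 + 80p^2 + 56p + 12,
and factoring out 4 leaves 4(64p^4 + 64p^3 + 20p^2 + 14p + 3).

4(64p^4 + 64p^3 + 20p^2 + 14p + 3)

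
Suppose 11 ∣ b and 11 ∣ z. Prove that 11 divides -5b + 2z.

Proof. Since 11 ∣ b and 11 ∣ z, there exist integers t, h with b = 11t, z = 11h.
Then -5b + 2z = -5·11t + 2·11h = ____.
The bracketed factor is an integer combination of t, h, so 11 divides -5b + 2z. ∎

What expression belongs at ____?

Pull the common 11 out of every term: -5·11t + 2·11h = 11(2h - 5t).
2h - 5t is an integer, which exhibits the divisibility.

11(2h - 5t)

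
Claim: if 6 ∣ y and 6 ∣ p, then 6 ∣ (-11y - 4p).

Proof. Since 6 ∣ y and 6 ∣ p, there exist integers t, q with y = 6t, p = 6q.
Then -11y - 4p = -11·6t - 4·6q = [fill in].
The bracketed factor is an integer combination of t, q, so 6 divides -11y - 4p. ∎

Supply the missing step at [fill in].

Pull the common 6 out of every term: -11·6t - 4·6q = 6(-4q - 11t).
-4q - 11t is an integer, which exhibits the divisibility.

6(-4q - 11t)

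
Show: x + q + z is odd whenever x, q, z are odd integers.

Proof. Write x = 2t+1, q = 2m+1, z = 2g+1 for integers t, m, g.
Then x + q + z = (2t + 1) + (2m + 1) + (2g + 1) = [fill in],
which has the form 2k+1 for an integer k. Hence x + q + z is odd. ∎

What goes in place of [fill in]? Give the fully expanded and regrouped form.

2(g + m + t + 1) + 1

Expanding: (2t + 1) + (2m + 1) + (2g + 1) = 2g + 2m + 2t + 3.
Every term except the constant is even, so this is 2(g + m + t + 1) + 1,
and g + m + t + 1 ∈ ℤ gives the required form.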